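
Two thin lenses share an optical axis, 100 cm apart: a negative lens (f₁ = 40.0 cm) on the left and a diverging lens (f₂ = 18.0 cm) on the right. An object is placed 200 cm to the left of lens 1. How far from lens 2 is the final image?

15.9 cm

Lens 1 is diverging, so f₁ = −40.0 cm.
Lens 1: 1/d_i1 = 1/f₁ − 1/d_o1 = 1/(-40.0) − 1/(200) = -0.03000, so d_i1 = -33.33 cm.
The intermediate image is 33.33 cm to the left of lens 1 (virtual), which is 100 − (-33.33) = 133.3 cm to the left of lens 2, so d_o2 = +133.3 cm.
Lens 2 is diverging, so f₂ = −18.0 cm.
Lens 2: 1/d_i2 = 1/f₂ − 1/d_o2 = 1/(-18.0) − 1/(133.3) = -0.06306, so d_i2 = -15.9 cm.
The final image is virtual, 15.9 cm to the left of lens 2 (overall magnification ≈ 0.020).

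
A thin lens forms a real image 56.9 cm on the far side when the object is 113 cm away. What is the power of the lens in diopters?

d_i = +56.9 cm.
1/f = 1/d_o + 1/d_i = 1/(113) + 1/(56.9) = 0.02642 cm⁻¹.
f = 37.84 cm = 0.3784 m, so P = 1/f = +2.64 D.

P = +2.64 D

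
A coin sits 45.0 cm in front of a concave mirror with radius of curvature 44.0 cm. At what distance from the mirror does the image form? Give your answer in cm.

43.0 cm

f = R/2 = 44.0/2 = 22.00 cm.
Mirror equation: 1/s_i = 1/f − 1/s_o = 1/(22.00) − 1/(45.0) = 0.04545 − 0.02222 = 0.02323, so s_i = 43.0 cm.
The image is real, inverted and reduced, in front of the mirror.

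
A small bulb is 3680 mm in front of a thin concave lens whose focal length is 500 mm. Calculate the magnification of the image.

m = +0.120

For a concave lens, f = -500 mm.
1/d_i = 1/f − 1/d_o = 1/(-500.0) − 1/(3680) = -0.002272, so d_i = -440.2 mm.
m = −d_i/d_o = −(-440.2)/(3680) = +0.120.
The image is virtual, upright and reduced, on the same side as the object.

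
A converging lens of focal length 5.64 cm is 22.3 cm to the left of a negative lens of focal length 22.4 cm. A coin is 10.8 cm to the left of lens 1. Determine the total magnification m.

Lens 1: 1/d_i1 = 1/(5.64) − 1/(10.8) = 0.08471, so d_i1 = 11.80 cm; m₁ = −d_i1/d_o1 = -1.093.
d_o2 = 22.3 − (11.80) = 10.50 cm.
f₂ = −22.4 cm (diverging).
Lens 2: 1/d_i2 = 1/(-22.4) − 1/(10.50) = -0.1399, so d_i2 = -7.149 cm; m₂ = −d_i2/d_o2 = +0.6809.
m = m₁·m₂ = (-1.093)(+0.6809) = -0.744.

m = -0.744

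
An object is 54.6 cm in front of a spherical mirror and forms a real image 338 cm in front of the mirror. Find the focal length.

f = 47.0 cm (concave)

Real image ⇒ d_i = +338 cm.
1/f = 1/d_o + 1/d_i = 1/(54.6) + 1/(338) = 0.02127, so f = 47.0 cm.
Since f is positive, the spherical mirror is concave.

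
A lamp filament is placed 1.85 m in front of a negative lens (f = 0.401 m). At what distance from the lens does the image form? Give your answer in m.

0.330 m

For a negative lens, f = -0.401 m.
Thin-lens equation: 1/v = 1/f − 1/u = 1/(-0.4010) − 1/(1.85) = -2.494 − 0.5405 = -3.034, so v = -0.330 m.
The image is virtual, upright and reduced, on the same side as the object.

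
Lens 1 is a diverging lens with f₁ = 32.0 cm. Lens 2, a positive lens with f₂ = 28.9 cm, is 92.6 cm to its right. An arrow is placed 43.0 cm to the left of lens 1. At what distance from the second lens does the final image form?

Lens 1 is diverging, so f₁ = −32.0 cm.
Lens 1: 1/d_i1 = 1/f₁ − 1/d_o1 = 1/(-32.0) − 1/(43.0) = -0.05451, so d_i1 = -18.35 cm.
The intermediate image is 18.35 cm to the left of lens 1 (virtual), which is 92.6 − (-18.35) = 110.9 cm to the left of lens 2, so d_o2 = +110.9 cm.
Lens 2: 1/d_i2 = 1/f₂ − 1/d_o2 = 1/(28.9) − 1/(110.9) = 0.02558, so d_i2 = 39.1 cm.
The final image is real, 39.1 cm to the right of lens 2 (overall magnification ≈ -0.15).

39.1 cm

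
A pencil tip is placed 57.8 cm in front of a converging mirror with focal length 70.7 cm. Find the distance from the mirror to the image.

317 cm

Mirror equation: 1/v = 1/f − 1/u = 1/(70.70) − 1/(57.8) = 0.01414 − 0.01730 = -0.003157, so v = -317 cm.
The image is virtual, upright and enlarged, behind the mirror.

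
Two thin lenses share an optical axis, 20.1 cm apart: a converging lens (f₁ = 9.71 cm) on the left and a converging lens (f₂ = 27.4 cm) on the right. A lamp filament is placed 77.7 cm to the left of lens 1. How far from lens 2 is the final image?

Lens 1: 1/d_i1 = 1/f₁ − 1/d_o1 = 1/(9.71) − 1/(77.7) = 0.09012, so d_i1 = 11.10 cm.
The intermediate image is 11.10 cm to the right of lens 1, which is 20.1 − (11.10) = 9.000 cm to the left of lens 2, so d_o2 = +9.000 cm.
Lens 2: 1/d_i2 = 1/f₂ − 1/d_o2 = 1/(27.4) − 1/(9.000) = -0.07461, so d_i2 = -13.4 cm.
The final image is virtual, 13.4 cm to the left of lens 2 (overall magnification ≈ -0.21).

13.4 cm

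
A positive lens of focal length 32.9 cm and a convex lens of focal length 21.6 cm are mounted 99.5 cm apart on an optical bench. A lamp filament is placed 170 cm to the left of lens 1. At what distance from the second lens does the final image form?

Lens 1: 1/d_i1 = 1/f₁ − 1/d_o1 = 1/(32.9) − 1/(170) = 0.02451, so d_i1 = 40.80 cm.
The intermediate image is 40.80 cm to the right of lens 1, which is 99.5 − (40.80) = 58.70 cm to the left of lens 2, so d_o2 = +58.70 cm.
Lens 2: 1/d_i2 = 1/f₂ − 1/d_o2 = 1/(21.6) − 1/(58.70) = 0.02926, so d_i2 = 34.2 cm.
The final image is real, 34.2 cm to the right of lens 2 (overall magnification ≈ 0.14).

34.2 cm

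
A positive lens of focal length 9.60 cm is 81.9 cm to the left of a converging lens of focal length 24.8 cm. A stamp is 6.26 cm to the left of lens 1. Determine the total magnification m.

m = -0.949

Lens 1: 1/d_i1 = 1/(9.60) − 1/(6.26) = -0.05558, so d_i1 = -17.99 cm; m₁ = −d_i1/d_o1 = +2.874.
d_o2 = 81.9 − (-17.99) = 99.89 cm.
Lens 2: 1/d_i2 = 1/(24.8) − 1/(99.89) = 0.03031, so d_i2 = 32.99 cm; m₂ = −d_i2/d_o2 = -0.3303.
m = m₁·m₂ = (+2.874)(-0.3303) = -0.949.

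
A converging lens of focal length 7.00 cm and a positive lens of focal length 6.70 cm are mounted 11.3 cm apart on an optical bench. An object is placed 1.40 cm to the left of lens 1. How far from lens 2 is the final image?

Lens 1: 1/d_i1 = 1/f₁ − 1/d_o1 = 1/(7.00) − 1/(1.40) = -0.5714, so d_i1 = -1.750 cm.
The intermediate image is 1.750 cm to the left of lens 1 (virtual), which is 11.3 − (-1.750) = 13.05 cm to the left of lens 2, so d_o2 = +13.05 cm.
Lens 2: 1/d_i2 = 1/f₂ − 1/d_o2 = 1/(6.70) − 1/(13.05) = 0.07263, so d_i2 = 13.8 cm.
The final image is real, 13.8 cm to the right of lens 2 (overall magnification ≈ -1.3).

13.8 cm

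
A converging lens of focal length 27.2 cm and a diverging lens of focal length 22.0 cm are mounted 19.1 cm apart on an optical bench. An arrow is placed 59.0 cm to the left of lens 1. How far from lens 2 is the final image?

73.7 cm

Lens 1: 1/d_i1 = 1/f₁ − 1/d_o1 = 1/(27.2) − 1/(59.0) = 0.01982, so d_i1 = 50.47 cm.
The intermediate image is 50.47 cm to the right of lens 1, which lies 31.37 cm to the right of lens 2 — a virtual object — so d_o2 = −31.37 cm.
Lens 2 is diverging, so f₂ = −22.0 cm.
Lens 2: 1/d_i2 = 1/f₂ − 1/d_o2 = 1/(-22.0) − 1/(-31.37) = -0.01358, so d_i2 = -73.7 cm.
The final image is virtual, 73.7 cm to the left of lens 2 (overall magnification ≈ 2.0).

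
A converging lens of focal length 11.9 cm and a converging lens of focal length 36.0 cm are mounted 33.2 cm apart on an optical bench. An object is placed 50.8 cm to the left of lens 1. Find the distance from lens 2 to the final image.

34.7 cm

Lens 1: 1/d_i1 = 1/f₁ − 1/d_o1 = 1/(11.9) − 1/(50.8) = 0.06435, so d_i1 = 15.54 cm.
The intermediate image is 15.54 cm to the right of lens 1, which is 33.2 − (15.54) = 17.66 cm to the left of lens 2, so d_o2 = +17.66 cm.
Lens 2: 1/d_i2 = 1/f₂ − 1/d_o2 = 1/(36.0) − 1/(17.66) = -0.02885, so d_i2 = -34.7 cm.
The final image is virtual, 34.7 cm to the left of lens 2 (overall magnification ≈ -0.60).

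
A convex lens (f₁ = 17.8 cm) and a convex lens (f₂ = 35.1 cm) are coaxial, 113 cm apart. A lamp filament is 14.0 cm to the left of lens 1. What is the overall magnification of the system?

m = -1.15

Lens 1: 1/d_i1 = 1/(17.8) − 1/(14.0) = -0.01525, so d_i1 = -65.58 cm; m₁ = −d_i1/d_o1 = +4.684.
d_o2 = 113 − (-65.58) = 178.6 cm.
Lens 2: 1/d_i2 = 1/(35.1) − 1/(178.6) = 0.02289, so d_i2 = 43.69 cm; m₂ = −d_i2/d_o2 = -0.2446.
m = m₁·m₂ = (+4.684)(-0.2446) = -1.15.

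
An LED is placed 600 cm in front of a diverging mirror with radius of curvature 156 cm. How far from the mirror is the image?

69.0 cm

f = R/2 = 156/2 = 78.00 cm; for a diverging mirror, f = -78.00 cm.
Mirror equation: 1/d_i = 1/f − 1/d_o = 1/(-78.00) − 1/(600) = -0.01282 − 0.001667 = -0.01449, so d_i = -69.0 cm.
The image is virtual, upright and reduced, behind the mirror.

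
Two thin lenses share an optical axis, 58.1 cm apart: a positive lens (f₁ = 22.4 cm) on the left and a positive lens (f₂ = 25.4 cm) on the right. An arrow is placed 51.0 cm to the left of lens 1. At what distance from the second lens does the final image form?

63.7 cm

Lens 1: 1/d_i1 = 1/f₁ − 1/d_o1 = 1/(22.4) − 1/(51.0) = 0.02504, so d_i1 = 39.94 cm.
The intermediate image is 39.94 cm to the right of lens 1, which is 58.1 − (39.94) = 18.16 cm to the left of lens 2, so d_o2 = +18.16 cm.
Lens 2: 1/d_i2 = 1/f₂ − 1/d_o2 = 1/(25.4) − 1/(18.16) = -0.01570, so d_i2 = -63.7 cm.
The final image is virtual, 63.7 cm to the left of lens 2 (overall magnification ≈ -2.7).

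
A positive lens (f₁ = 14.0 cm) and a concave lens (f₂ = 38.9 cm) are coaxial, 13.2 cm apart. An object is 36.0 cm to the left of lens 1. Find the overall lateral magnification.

Lens 1: 1/d_i1 = 1/(14.0) − 1/(36.0) = 0.04365, so d_i1 = 22.91 cm; m₁ = −d_i1/d_o1 = -0.6364.
d_o2 = 13.2 − (22.91) = -9.710 cm (virtual object).
f₂ = −38.9 cm (diverging).
Lens 2: 1/d_i2 = 1/(-38.9) − 1/(-9.710) = 0.07728, so d_i2 = 12.94 cm; m₂ = −d_i2/d_o2 = +1.333.
m = m₁·m₂ = (-0.6364)(+1.333) = -0.848.

m = -0.848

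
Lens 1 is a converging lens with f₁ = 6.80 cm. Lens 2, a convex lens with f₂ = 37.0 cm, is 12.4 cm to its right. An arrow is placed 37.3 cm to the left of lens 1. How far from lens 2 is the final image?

Lens 1: 1/d_i1 = 1/f₁ − 1/d_o1 = 1/(6.80) − 1/(37.3) = 0.1202, so d_i1 = 8.316 cm.
The intermediate image is 8.316 cm to the right of lens 1, which is 12.4 − (8.316) = 4.084 cm to the left of lens 2, so d_o2 = +4.084 cm.
Lens 2: 1/d_i2 = 1/f₂ − 1/d_o2 = 1/(37.0) − 1/(4.084) = -0.2178, so d_i2 = -4.59 cm.
The final image is virtual, 4.59 cm to the left of lens 2 (overall magnification ≈ -0.25).

4.59 cm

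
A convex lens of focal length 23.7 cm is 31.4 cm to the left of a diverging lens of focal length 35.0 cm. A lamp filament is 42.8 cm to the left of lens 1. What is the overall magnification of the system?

m = -3.27

Lens 1: 1/d_i1 = 1/(23.7) − 1/(42.8) = 0.01883, so d_i1 = 53.11 cm; m₁ = −d_i1/d_o1 = -1.241.
d_o2 = 31.4 − (53.11) = -21.71 cm (virtual object).
f₂ = −35.0 cm (diverging).
Lens 2: 1/d_i2 = 1/(-35.0) − 1/(-21.71) = 0.01749, so d_i2 = 57.17 cm; m₂ = −d_i2/d_o2 = +2.634.
m = m₁·m₂ = (-1.241)(+2.634) = -3.27.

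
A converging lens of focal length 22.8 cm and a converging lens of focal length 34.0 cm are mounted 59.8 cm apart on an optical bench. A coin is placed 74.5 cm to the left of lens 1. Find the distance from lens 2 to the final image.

Lens 1: 1/d_i1 = 1/f₁ − 1/d_o1 = 1/(22.8) − 1/(74.5) = 0.03044, so d_i1 = 32.85 cm.
The intermediate image is 32.85 cm to the right of lens 1, which is 59.8 − (32.85) = 26.95 cm to the left of lens 2, so d_o2 = +26.95 cm.
Lens 2: 1/d_i2 = 1/f₂ − 1/d_o2 = 1/(34.0) − 1/(26.95) = -0.007694, so d_i2 = -130 cm.
The final image is virtual, 130 cm to the left of lens 2 (overall magnification ≈ -2.1).

130 cm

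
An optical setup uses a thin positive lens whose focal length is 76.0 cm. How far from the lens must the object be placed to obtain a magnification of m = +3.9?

m = −d_i/d_o ⇒ d_i = −m·d_o.
1/f = 1/d_o + 1/d_i = 1/d_o − 1/(m·d_o) = (1 − 1/m)/d_o, so d_o = f(1 − 1/m) = (76.00)(1 − 1/(+3.9)) = 56.5 cm.

56.5 cm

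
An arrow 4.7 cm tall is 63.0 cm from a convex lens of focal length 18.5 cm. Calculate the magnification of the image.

1/d_i = 1/f − 1/d_o = 1/(18.50) − 1/(63.0) = 0.03818, so d_i = 26.19 cm.
m = −d_i/d_o = −(26.19)/(63.0) = -0.416.
The image is real, inverted and reduced, on the far side of the lens.

m = -0.416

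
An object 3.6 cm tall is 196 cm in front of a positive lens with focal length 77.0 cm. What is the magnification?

1/d_i = 1/f − 1/d_o = 1/(77.00) − 1/(196) = 0.007885, so d_i = 126.8 cm.
m = −d_i/d_o = −(126.8)/(196) = -0.647.
The image is real, inverted and reduced, on the far side of the lens.

m = -0.647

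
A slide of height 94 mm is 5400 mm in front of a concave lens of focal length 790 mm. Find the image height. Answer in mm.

12.0 mm

For a concave lens, f = -790 mm.
1/d_i = 1/f − 1/d_o = 1/(-790.0) − 1/(5400) = -0.001451, so d_i = -689.2 mm.
m = −d_i/d_o = +0.1276.
|h_i| = |m|·h_o = 0.1276 × 94 = 12.0 mm. The image is virtual, upright and reduced, on the same side as the object.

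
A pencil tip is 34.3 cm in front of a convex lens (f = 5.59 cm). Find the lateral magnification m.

1/d_i = 1/f − 1/d_o = 1/(5.590) − 1/(34.3) = 0.1497, so d_i = 6.678 cm.
m = −d_i/d_o = −(6.678)/(34.3) = -0.195.
The image is real, inverted and reduced, on the far side of the lens.

m = -0.195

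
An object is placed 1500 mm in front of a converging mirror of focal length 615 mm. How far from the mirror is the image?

Mirror equation: 1/q = 1/f − 1/p = 1/(615.0) − 1/(1500) = 0.001626 − 0.0006667 = 0.0009593, so q = 1040 mm.
The image is real, inverted and reduced, in front of the mirror.

1040 mm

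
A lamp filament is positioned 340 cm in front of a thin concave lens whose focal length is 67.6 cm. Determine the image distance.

56.4 cm

For a concave lens, f = -67.6 cm.
Lens equation: 1/d_i = 1/f − 1/d_o = 1/(-67.60) − 1/(340) = -0.01479 − 0.002941 = -0.01773, so d_i = -56.4 cm.
The image is virtual, upright and reduced, on the same side as the object.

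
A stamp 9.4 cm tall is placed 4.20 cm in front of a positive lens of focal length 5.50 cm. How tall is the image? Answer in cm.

39.8 cm

1/d_i = 1/f − 1/d_o = 1/(5.500) − 1/(4.20) = -0.05628, so d_i = -17.77 cm.
m = −d_i/d_o = +4.231.
|h_i| = |m|·h_o = 4.231 × 9.4 = 39.8 cm. The image is virtual, upright and enlarged, on the same side as the object.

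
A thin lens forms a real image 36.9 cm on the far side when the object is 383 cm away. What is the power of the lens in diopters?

d_i = +36.9 cm.
1/f = 1/d_o + 1/d_i = 1/(383) + 1/(36.9) = 0.02971 cm⁻¹.
f = 33.66 cm = 0.3366 m, so P = 1/f = +2.97 D.

P = +2.97 D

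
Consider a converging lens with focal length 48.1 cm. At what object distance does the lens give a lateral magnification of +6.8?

41.0 cm

m = −d_i/d_o ⇒ d_i = −m·d_o.
1/f = 1/d_o + 1/d_i = 1/d_o − 1/(m·d_o) = (1 − 1/m)/d_o, so d_o = f(1 − 1/m) = (48.10)(1 − 1/(+6.8)) = 41.0 cm.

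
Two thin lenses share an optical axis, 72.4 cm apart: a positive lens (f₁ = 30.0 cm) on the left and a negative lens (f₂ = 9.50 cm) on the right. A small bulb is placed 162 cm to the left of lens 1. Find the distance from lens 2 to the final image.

Lens 1: 1/d_i1 = 1/f₁ − 1/d_o1 = 1/(30.0) − 1/(162) = 0.02716, so d_i1 = 36.82 cm.
The intermediate image is 36.82 cm to the right of lens 1, which is 72.4 − (36.82) = 35.58 cm to the left of lens 2, so d_o2 = +35.58 cm.
Lens 2 is diverging, so f₂ = −9.50 cm.
Lens 2: 1/d_i2 = 1/f₂ − 1/d_o2 = 1/(-9.50) − 1/(35.58) = -0.1334, so d_i2 = -7.50 cm.
The final image is virtual, 7.50 cm to the left of lens 2 (overall magnification ≈ -0.048).

7.50 cm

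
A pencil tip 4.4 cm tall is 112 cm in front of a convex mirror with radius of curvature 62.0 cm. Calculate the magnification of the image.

m = +0.217

f = R/2 = 62.0/2 = 31.00 cm; for a convex mirror, f = -31.00 cm.
1/d_i = 1/f − 1/d_o = 1/(-31.00) − 1/(112) = -0.04119, so d_i = -24.28 cm.
m = −d_i/d_o = −(-24.28)/(112) = +0.217.
The image is virtual, upright and reduced, behind the mirror.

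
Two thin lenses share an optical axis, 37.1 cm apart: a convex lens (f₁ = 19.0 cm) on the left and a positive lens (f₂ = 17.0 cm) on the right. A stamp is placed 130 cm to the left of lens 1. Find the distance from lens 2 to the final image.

Lens 1: 1/d_i1 = 1/f₁ − 1/d_o1 = 1/(19.0) − 1/(130) = 0.04494, so d_i1 = 22.25 cm.
The intermediate image is 22.25 cm to the right of lens 1, which is 37.1 − (22.25) = 14.85 cm to the left of lens 2, so d_o2 = +14.85 cm.
Lens 2: 1/d_i2 = 1/f₂ − 1/d_o2 = 1/(17.0) − 1/(14.85) = -0.008517, so d_i2 = -117 cm.
The final image is virtual, 117 cm to the left of lens 2 (overall magnification ≈ -1.4).

117 cm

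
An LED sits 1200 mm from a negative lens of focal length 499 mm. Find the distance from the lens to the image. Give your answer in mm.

For a negative lens, f = -499 mm.
Lens equation: 1/v = 1/f − 1/u = 1/(-499.0) − 1/(1200) = -0.002004 − 0.0008333 = -0.002837, so v = -352 mm.
The image is virtual, upright and reduced, on the same side as the object.

352 mm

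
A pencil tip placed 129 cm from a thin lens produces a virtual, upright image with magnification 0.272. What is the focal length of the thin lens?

m = −d_i/d_o ⇒ d_i = −m·d_o = −(+0.272)·(129) = -35.09 cm.
1/f = 1/d_o + 1/d_i = 1/(129) + 1/(-35.09) = -0.02075, so f = -48.2 cm.
Since f is negative, the thin lens is diverging.

f = -48.2 cm (diverging)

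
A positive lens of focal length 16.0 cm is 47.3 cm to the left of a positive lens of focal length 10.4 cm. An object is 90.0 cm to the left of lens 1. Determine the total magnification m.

m = +0.129

Lens 1: 1/d_i1 = 1/(16.0) − 1/(90.0) = 0.05139, so d_i1 = 19.46 cm; m₁ = −d_i1/d_o1 = -0.2162.
d_o2 = 47.3 − (19.46) = 27.84 cm.
Lens 2: 1/d_i2 = 1/(10.4) − 1/(27.84) = 0.06023, so d_i2 = 16.60 cm; m₂ = −d_i2/d_o2 = -0.5963.
m = m₁·m₂ = (-0.2162)(-0.5963) = +0.129.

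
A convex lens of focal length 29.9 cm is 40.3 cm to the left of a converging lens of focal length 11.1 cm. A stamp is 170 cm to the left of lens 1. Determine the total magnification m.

Lens 1: 1/d_i1 = 1/(29.9) − 1/(170) = 0.02756, so d_i1 = 36.28 cm; m₁ = −d_i1/d_o1 = -0.2134.
d_o2 = 40.3 − (36.28) = 4.020 cm.
Lens 2: 1/d_i2 = 1/(11.1) − 1/(4.020) = -0.1587, so d_i2 = -6.303 cm; m₂ = −d_i2/d_o2 = +1.568.
m = m₁·m₂ = (-0.2134)(+1.568) = -0.335.

m = -0.335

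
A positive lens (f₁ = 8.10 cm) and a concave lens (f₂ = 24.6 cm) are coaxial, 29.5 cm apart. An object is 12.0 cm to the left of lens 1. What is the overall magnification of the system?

m = -1.75

Lens 1: 1/d_i1 = 1/(8.10) − 1/(12.0) = 0.04012, so d_i1 = 24.92 cm; m₁ = −d_i1/d_o1 = -2.077.
d_o2 = 29.5 − (24.92) = 4.580 cm.
f₂ = −24.6 cm (diverging).
Lens 2: 1/d_i2 = 1/(-24.6) − 1/(4.580) = -0.2590, so d_i2 = -3.861 cm; m₂ = −d_i2/d_o2 = +0.8430.
m = m₁·m₂ = (-2.077)(+0.8430) = -1.75.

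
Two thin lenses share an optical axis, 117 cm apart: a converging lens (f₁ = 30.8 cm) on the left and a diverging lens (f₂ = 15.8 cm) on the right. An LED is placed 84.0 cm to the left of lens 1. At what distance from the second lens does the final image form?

12.8 cm

Lens 1: 1/d_i1 = 1/f₁ − 1/d_o1 = 1/(30.8) − 1/(84.0) = 0.02056, so d_i1 = 48.63 cm.
The intermediate image is 48.63 cm to the right of lens 1, which is 117 − (48.63) = 68.37 cm to the left of lens 2, so d_o2 = +68.37 cm.
Lens 2 is diverging, so f₂ = −15.8 cm.
Lens 2: 1/d_i2 = 1/f₂ − 1/d_o2 = 1/(-15.8) − 1/(68.37) = -0.07792, so d_i2 = -12.8 cm.
The final image is virtual, 12.8 cm to the left of lens 2 (overall magnification ≈ -0.11).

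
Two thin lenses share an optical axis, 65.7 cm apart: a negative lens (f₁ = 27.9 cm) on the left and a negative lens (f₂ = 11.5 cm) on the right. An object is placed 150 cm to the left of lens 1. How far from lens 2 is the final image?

Lens 1 is diverging, so f₁ = −27.9 cm.
Lens 1: 1/d_i1 = 1/f₁ − 1/d_o1 = 1/(-27.9) − 1/(150) = -0.04251, so d_i1 = -23.52 cm.
The intermediate image is 23.52 cm to the left of lens 1 (virtual), which is 65.7 − (-23.52) = 89.22 cm to the left of lens 2, so d_o2 = +89.22 cm.
Lens 2 is diverging, so f₂ = −11.5 cm.
Lens 2: 1/d_i2 = 1/f₂ − 1/d_o2 = 1/(-11.5) − 1/(89.22) = -0.09816, so d_i2 = -10.2 cm.
The final image is virtual, 10.2 cm to the left of lens 2 (overall magnification ≈ 0.018).

10.2 cm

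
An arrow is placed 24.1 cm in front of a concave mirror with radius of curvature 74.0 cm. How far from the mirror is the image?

f = R/2 = 74.0/2 = 37.00 cm.
Mirror equation: 1/d_i = 1/f − 1/d_o = 1/(37.00) − 1/(24.1) = 0.02703 − 0.04149 = -0.01447, so d_i = -69.1 cm.
The image is virtual, upright and enlarged, behind the mirror.

69.1 cm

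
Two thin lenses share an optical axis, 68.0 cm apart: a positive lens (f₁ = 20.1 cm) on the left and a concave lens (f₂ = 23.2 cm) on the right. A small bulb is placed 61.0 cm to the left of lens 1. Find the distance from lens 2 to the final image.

14.4 cm

Lens 1: 1/d_i1 = 1/f₁ − 1/d_o1 = 1/(20.1) − 1/(61.0) = 0.03336, so d_i1 = 29.98 cm.
The intermediate image is 29.98 cm to the right of lens 1, which is 68.0 − (29.98) = 38.02 cm to the left of lens 2, so d_o2 = +38.02 cm.
Lens 2 is diverging, so f₂ = −23.2 cm.
Lens 2: 1/d_i2 = 1/f₂ − 1/d_o2 = 1/(-23.2) − 1/(38.02) = -0.06941, so d_i2 = -14.4 cm.
The final image is virtual, 14.4 cm to the left of lens 2 (overall magnification ≈ -0.19).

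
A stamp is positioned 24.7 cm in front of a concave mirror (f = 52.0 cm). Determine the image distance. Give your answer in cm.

47.0 cm

Mirror equation: 1/d_i = 1/f − 1/d_o = 1/(52.00) − 1/(24.7) = 0.01923 − 0.04049 = -0.02126, so d_i = -47.0 cm.
The image is virtual, upright and enlarged, behind the mirror.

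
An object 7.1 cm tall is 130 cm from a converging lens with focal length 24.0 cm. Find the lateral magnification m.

m = -0.226

1/d_i = 1/f − 1/d_o = 1/(24.00) − 1/(130) = 0.03397, so d_i = 29.43 cm.
m = −d_i/d_o = −(29.43)/(130) = -0.226.
The image is real, inverted and reduced, on the far side of the lens.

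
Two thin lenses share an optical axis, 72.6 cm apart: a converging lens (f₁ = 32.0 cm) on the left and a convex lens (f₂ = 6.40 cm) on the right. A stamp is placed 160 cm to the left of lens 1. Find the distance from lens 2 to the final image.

7.96 cm

Lens 1: 1/d_i1 = 1/f₁ − 1/d_o1 = 1/(32.0) − 1/(160) = 0.02500, so d_i1 = 40.00 cm.
The intermediate image is 40.00 cm to the right of lens 1, which is 72.6 − (40.00) = 32.60 cm to the left of lens 2, so d_o2 = +32.60 cm.
Lens 2: 1/d_i2 = 1/f₂ − 1/d_o2 = 1/(6.40) − 1/(32.60) = 0.1256, so d_i2 = 7.96 cm.
The final image is real, 7.96 cm to the right of lens 2 (overall magnification ≈ 0.061).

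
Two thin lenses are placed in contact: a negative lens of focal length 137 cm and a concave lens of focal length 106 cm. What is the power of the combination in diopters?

P₁ = 1/f₁ = 1/(-1.37 m) = -0.7299 D; P₂ = 1/f₂ = 1/(-1.06 m) = -0.9434 D.
For thin lenses in contact, P = P₁ + P₂ = (-0.7299) + (-0.9434) = -1.67 D.

P = -1.67 D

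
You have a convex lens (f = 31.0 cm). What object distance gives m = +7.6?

m = −d_i/d_o ⇒ d_i = −m·d_o.
1/f = 1/d_o + 1/d_i = 1/d_o − 1/(m·d_o) = (1 − 1/m)/d_o, so d_o = f(1 − 1/m) = (31.00)(1 − 1/(+7.6)) = 26.9 cm.

26.9 cm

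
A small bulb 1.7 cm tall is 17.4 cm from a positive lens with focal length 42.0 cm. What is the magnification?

1/d_i = 1/f − 1/d_o = 1/(42.00) − 1/(17.4) = -0.03366, so d_i = -29.71 cm.
m = −d_i/d_o = −(-29.71)/(17.4) = +1.71.
The image is virtual, upright and enlarged, on the same side as the object.

m = +1.71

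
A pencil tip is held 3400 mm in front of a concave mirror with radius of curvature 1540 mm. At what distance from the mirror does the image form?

f = R/2 = 1540/2 = 770.0 mm.
Mirror equation: 1/v = 1/f − 1/u = 1/(770.0) − 1/(3400) = 0.001299 − 0.0002941 = 0.001005, so v = 995 mm.
The image is real, inverted and reduced, in front of the mirror.

995 mm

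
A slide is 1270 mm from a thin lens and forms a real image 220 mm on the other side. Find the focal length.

Real image ⇒ d_i = +220 mm.
1/f = 1/d_o + 1/d_i = 1/(1270) + 1/(220) = 0.005333, so f = 188 mm.
Since f is positive, the thin lens is converging.

f = 188 mm (converging)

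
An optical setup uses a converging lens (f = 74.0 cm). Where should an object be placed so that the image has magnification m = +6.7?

63.0 cm

m = −d_i/d_o ⇒ d_i = −m·d_o.
1/f = 1/d_o + 1/d_i = 1/d_o − 1/(m·d_o) = (1 − 1/m)/d_o, so d_o = f(1 − 1/m) = (74.00)(1 − 1/(+6.7)) = 63.0 cm.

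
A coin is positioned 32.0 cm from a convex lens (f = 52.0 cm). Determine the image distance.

Thin-lens equation: 1/d_i = 1/f − 1/d_o = 1/(52.00) − 1/(32.0) = 0.01923 − 0.03125 = -0.01202, so d_i = -83.2 cm.
The image is virtual, upright and enlarged, on the same side as the object.

83.2 cm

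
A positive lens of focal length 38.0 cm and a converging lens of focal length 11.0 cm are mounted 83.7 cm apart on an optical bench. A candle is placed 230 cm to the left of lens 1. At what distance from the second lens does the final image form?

Lens 1: 1/d_i1 = 1/f₁ − 1/d_o1 = 1/(38.0) − 1/(230) = 0.02197, so d_i1 = 45.52 cm.
The intermediate image is 45.52 cm to the right of lens 1, which is 83.7 − (45.52) = 38.18 cm to the left of lens 2, so d_o2 = +38.18 cm.
Lens 2: 1/d_i2 = 1/f₂ − 1/d_o2 = 1/(11.0) − 1/(38.18) = 0.06472, so d_i2 = 15.5 cm.
The final image is real, 15.5 cm to the right of lens 2 (overall magnification ≈ 0.080).

15.5 cm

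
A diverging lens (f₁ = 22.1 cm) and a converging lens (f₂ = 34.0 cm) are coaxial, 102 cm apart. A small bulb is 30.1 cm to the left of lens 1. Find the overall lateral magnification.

f₁ = −22.1 cm (diverging).
Lens 1: 1/d_i1 = 1/(-22.1) − 1/(30.1) = -0.07847, so d_i1 = -12.74 cm; m₁ = −d_i1/d_o1 = +0.4233.
d_o2 = 102 − (-12.74) = 114.7 cm.
Lens 2: 1/d_i2 = 1/(34.0) − 1/(114.7) = 0.02069, so d_i2 = 48.32 cm; m₂ = −d_i2/d_o2 = -0.4213.
m = m₁·m₂ = (+0.4233)(-0.4213) = -0.178.

m = -0.178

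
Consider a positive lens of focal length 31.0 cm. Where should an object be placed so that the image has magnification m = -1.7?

m = −d_i/d_o ⇒ d_i = −m·d_o.
1/f = 1/d_o + 1/d_i = 1/d_o − 1/(m·d_o) = (1 − 1/m)/d_o, so d_o = f(1 − 1/m) = (31.00)(1 − 1/(-1.7)) = 49.2 cm.

49.2 cm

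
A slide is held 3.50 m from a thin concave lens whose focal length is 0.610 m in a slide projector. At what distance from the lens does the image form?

For a concave lens, f = -0.610 m.
Thin-lens equation: 1/v = 1/f − 1/u = 1/(-0.6100) − 1/(3.50) = -1.639 − 0.2857 = -1.925, so v = -0.519 m.
The image is virtual, upright and reduced, on the same side as the object.

0.519 m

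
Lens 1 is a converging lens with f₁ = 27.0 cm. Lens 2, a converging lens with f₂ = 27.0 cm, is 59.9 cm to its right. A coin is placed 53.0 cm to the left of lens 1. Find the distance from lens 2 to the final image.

5.93 cm

Lens 1: 1/d_i1 = 1/f₁ − 1/d_o1 = 1/(27.0) − 1/(53.0) = 0.01817, so d_i1 = 55.04 cm.
The intermediate image is 55.04 cm to the right of lens 1, which is 59.9 − (55.04) = 4.860 cm to the left of lens 2, so d_o2 = +4.860 cm.
Lens 2: 1/d_i2 = 1/f₂ − 1/d_o2 = 1/(27.0) − 1/(4.860) = -0.1687, so d_i2 = -5.93 cm.
The final image is virtual, 5.93 cm to the left of lens 2 (overall magnification ≈ -1.3).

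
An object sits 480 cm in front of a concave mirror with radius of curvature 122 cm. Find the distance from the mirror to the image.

f = R/2 = 122/2 = 61.00 cm.
Mirror equation: 1/d_i = 1/f − 1/d_o = 1/(61.00) − 1/(480) = 0.01639 − 0.002083 = 0.01431, so d_i = 69.9 cm.
The image is real, inverted and reduced, in front of the mirror.

69.9 cm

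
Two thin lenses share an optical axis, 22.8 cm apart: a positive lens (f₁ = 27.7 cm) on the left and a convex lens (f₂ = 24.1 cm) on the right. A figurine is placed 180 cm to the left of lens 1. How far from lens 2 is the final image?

Lens 1: 1/d_i1 = 1/f₁ − 1/d_o1 = 1/(27.7) − 1/(180) = 0.03055, so d_i1 = 32.74 cm.
The intermediate image is 32.74 cm to the right of lens 1, which lies 9.940 cm to the right of lens 2 — a virtual object — so d_o2 = −9.940 cm.
Lens 2: 1/d_i2 = 1/f₂ − 1/d_o2 = 1/(24.1) − 1/(-9.940) = 0.1421, so d_i2 = 7.04 cm.
The final image is real, 7.04 cm to the right of lens 2 (overall magnification ≈ -0.13).

7.04 cm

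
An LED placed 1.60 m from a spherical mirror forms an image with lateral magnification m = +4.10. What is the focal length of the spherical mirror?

f = 2.12 m (concave)

m = −d_i/d_o ⇒ d_i = −m·d_o = −(+4.10)·(1.60) = -6.560 m.
1/f = 1/d_o + 1/d_i = 1/(1.60) + 1/(-6.560) = 0.4726, so f = 2.12 m.
Since f is positive, the spherical mirror is concave.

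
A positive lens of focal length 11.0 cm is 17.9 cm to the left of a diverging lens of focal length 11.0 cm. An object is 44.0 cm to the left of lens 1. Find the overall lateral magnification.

m = -0.258

Lens 1: 1/d_i1 = 1/(11.0) − 1/(44.0) = 0.06818, so d_i1 = 14.67 cm; m₁ = −d_i1/d_o1 = -0.3334.
d_o2 = 17.9 − (14.67) = 3.230 cm.
f₂ = −11.0 cm (diverging).
Lens 2: 1/d_i2 = 1/(-11.0) − 1/(3.230) = -0.4005, so d_i2 = -2.497 cm; m₂ = −d_i2/d_o2 = +0.7730.
m = m₁·m₂ = (-0.3334)(+0.7730) = -0.258.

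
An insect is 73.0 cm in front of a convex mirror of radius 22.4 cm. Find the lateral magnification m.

f = R/2 = 22.4/2 = 11.20 cm; for a convex mirror, f = -11.20 cm.
1/d_i = 1/f − 1/d_o = 1/(-11.20) − 1/(73.0) = -0.1030, so d_i = -9.710 cm.
m = −d_i/d_o = −(-9.710)/(73.0) = +0.133.
The image is virtual, upright and reduced, behind the mirror.

m = +0.133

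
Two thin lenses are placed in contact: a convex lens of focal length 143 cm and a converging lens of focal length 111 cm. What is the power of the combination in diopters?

P₁ = 1/f₁ = 1/(1.43 m) = +0.6993 D; P₂ = 1/f₂ = 1/(1.11 m) = +0.9009 D.
For thin lenses in contact, P = P₁ + P₂ = (+0.6993) + (+0.9009) = +1.60 D.

P = +1.60 D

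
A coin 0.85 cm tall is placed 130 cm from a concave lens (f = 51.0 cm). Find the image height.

0.240 cm

For a concave lens, f = -51.0 cm.
1/d_i = 1/f − 1/d_o = 1/(-51.00) − 1/(130) = -0.02730, so d_i = -36.63 cm.
m = −d_i/d_o = +0.2818.
|h_i| = |m|·h_o = 0.2818 × 0.85 = 0.240 cm. The image is virtual, upright and reduced, on the same side as the object.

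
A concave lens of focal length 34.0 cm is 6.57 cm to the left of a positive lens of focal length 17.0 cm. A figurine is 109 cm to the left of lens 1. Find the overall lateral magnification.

f₁ = −34.0 cm (diverging).
Lens 1: 1/d_i1 = 1/(-34.0) − 1/(109) = -0.03859, so d_i1 = -25.92 cm; m₁ = −d_i1/d_o1 = +0.2378.
d_o2 = 6.57 − (-25.92) = 32.49 cm.
Lens 2: 1/d_i2 = 1/(17.0) − 1/(32.49) = 0.02804, so d_i2 = 35.66 cm; m₂ = −d_i2/d_o2 = -1.097.
m = m₁·m₂ = (+0.2378)(-1.097) = -0.261.

m = -0.261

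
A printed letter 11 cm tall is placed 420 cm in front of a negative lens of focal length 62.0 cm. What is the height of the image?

For a negative lens, f = -62.0 cm.
1/d_i = 1/f − 1/d_o = 1/(-62.00) − 1/(420) = -0.01851, so d_i = -54.02 cm.
m = −d_i/d_o = +0.1286.
|h_i| = |m|·h_o = 0.1286 × 11 = 1.41 cm. The image is virtual, upright and reduced, on the same side as the object.

1.41 cm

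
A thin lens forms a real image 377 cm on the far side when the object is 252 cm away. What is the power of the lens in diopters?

P = +0.662 D

d_i = +377 cm.
1/f = 1/d_o + 1/d_i = 1/(252) + 1/(377) = 0.006621 cm⁻¹.
f = 151.0 cm = 1.510 m, so P = 1/f = +0.662 D.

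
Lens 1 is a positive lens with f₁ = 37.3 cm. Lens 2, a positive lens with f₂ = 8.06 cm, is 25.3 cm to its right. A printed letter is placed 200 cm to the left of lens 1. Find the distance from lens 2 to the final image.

5.79 cm

Lens 1: 1/d_i1 = 1/f₁ − 1/d_o1 = 1/(37.3) − 1/(200) = 0.02181, so d_i1 = 45.85 cm.
The intermediate image is 45.85 cm to the right of lens 1, which lies 20.55 cm to the right of lens 2 — a virtual object — so d_o2 = −20.55 cm.
Lens 2: 1/d_i2 = 1/f₂ − 1/d_o2 = 1/(8.06) − 1/(-20.55) = 0.1727, so d_i2 = 5.79 cm.
The final image is real, 5.79 cm to the right of lens 2 (overall magnification ≈ -0.065).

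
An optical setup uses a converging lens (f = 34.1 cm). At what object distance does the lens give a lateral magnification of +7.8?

m = −d_i/d_o ⇒ d_i = −m·d_o.
1/f = 1/d_o + 1/d_i = 1/d_o − 1/(m·d_o) = (1 − 1/m)/d_o, so d_o = f(1 − 1/m) = (34.10)(1 − 1/(+7.8)) = 29.7 cm.

29.7 cm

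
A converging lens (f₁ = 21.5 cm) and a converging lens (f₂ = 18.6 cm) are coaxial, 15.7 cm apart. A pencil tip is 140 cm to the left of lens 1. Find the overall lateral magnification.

m = -0.119

Lens 1: 1/d_i1 = 1/(21.5) − 1/(140) = 0.03937, so d_i1 = 25.40 cm; m₁ = −d_i1/d_o1 = -0.1814.
d_o2 = 15.7 − (25.40) = -9.700 cm (virtual object).
Lens 2: 1/d_i2 = 1/(18.6) − 1/(-9.700) = 0.1569, so d_i2 = 6.375 cm; m₂ = −d_i2/d_o2 = +0.6572.
m = m₁·m₂ = (-0.1814)(+0.6572) = -0.119.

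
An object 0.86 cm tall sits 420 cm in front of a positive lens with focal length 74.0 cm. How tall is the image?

0.184 cm

1/d_i = 1/f − 1/d_o = 1/(74.00) − 1/(420) = 0.01113, so d_i = 89.83 cm.
m = −d_i/d_o = -0.2139.
|h_i| = |m|·h_o = 0.2139 × 0.86 = 0.184 cm. The image is real, inverted and reduced, on the far side of the lens.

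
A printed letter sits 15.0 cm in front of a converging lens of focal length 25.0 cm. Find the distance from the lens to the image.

37.5 cm

Lens equation: 1/s_i = 1/f − 1/s_o = 1/(25.00) − 1/(15.0) = 0.04000 − 0.06667 = -0.02667, so s_i = -37.5 cm.
The image is virtual, upright and enlarged, on the same side as the object.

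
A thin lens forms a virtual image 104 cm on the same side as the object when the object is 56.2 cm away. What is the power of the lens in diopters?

Virtual image ⇒ d_i = −104 cm.
1/f = 1/d_o + 1/d_i = 1/(56.2) + 1/(-104) = 0.008178 cm⁻¹.
f = 122.3 cm = 1.223 m, so P = 1/f = +0.818 D.

P = +0.818 D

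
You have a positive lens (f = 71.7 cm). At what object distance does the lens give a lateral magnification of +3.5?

51.2 cm

m = −d_i/d_o ⇒ d_i = −m·d_o.
1/f = 1/d_o + 1/d_i = 1/d_o − 1/(m·d_o) = (1 − 1/m)/d_o, so d_o = f(1 − 1/m) = (71.70)(1 − 1/(+3.5)) = 51.2 cm.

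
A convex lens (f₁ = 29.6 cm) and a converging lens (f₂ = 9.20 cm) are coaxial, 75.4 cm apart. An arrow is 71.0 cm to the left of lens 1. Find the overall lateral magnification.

m = +0.426

Lens 1: 1/d_i1 = 1/(29.6) − 1/(71.0) = 0.01970, so d_i1 = 50.76 cm; m₁ = −d_i1/d_o1 = -0.7149.
d_o2 = 75.4 − (50.76) = 24.64 cm.
Lens 2: 1/d_i2 = 1/(9.20) − 1/(24.64) = 0.06811, so d_i2 = 14.68 cm; m₂ = −d_i2/d_o2 = -0.5959.
m = m₁·m₂ = (-0.7149)(-0.5959) = +0.426.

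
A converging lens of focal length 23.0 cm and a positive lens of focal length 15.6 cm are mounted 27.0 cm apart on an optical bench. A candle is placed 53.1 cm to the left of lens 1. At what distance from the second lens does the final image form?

Lens 1: 1/d_i1 = 1/f₁ − 1/d_o1 = 1/(23.0) − 1/(53.1) = 0.02465, so d_i1 = 40.57 cm.
The intermediate image is 40.57 cm to the right of lens 1, which lies 13.57 cm to the right of lens 2 — a virtual object — so d_o2 = −13.57 cm.
Lens 2: 1/d_i2 = 1/f₂ − 1/d_o2 = 1/(15.6) − 1/(-13.57) = 0.1378, so d_i2 = 7.26 cm.
The final image is real, 7.26 cm to the right of lens 2 (overall magnification ≈ -0.41).

7.26 cm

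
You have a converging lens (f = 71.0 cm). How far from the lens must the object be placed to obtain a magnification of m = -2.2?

m = −d_i/d_o ⇒ d_i = −m·d_o.
1/f = 1/d_o + 1/d_i = 1/d_o − 1/(m·d_o) = (1 − 1/m)/d_o, so d_o = f(1 − 1/m) = (71.00)(1 − 1/(-2.2)) = 103 cm.

103 cm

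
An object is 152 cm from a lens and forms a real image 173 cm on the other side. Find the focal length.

f = 80.9 cm (converging)

Real image ⇒ d_i = +173 cm.
1/f = 1/d_o + 1/d_i = 1/(152) + 1/(173) = 0.01236, so f = 80.9 cm.
Since f is positive, the lens is converging.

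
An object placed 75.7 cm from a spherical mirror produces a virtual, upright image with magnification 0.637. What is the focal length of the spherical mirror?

m = −d_i/d_o ⇒ d_i = −m·d_o = −(+0.637)·(75.7) = -48.22 cm.
1/f = 1/d_o + 1/d_i = 1/(75.7) + 1/(-48.22) = -0.007528, so f = -133 cm.
Since f is negative, the spherical mirror is convex.

f = -133 cm (convex)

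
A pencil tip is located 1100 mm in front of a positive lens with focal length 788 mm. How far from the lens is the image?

2780 mm

Lens equation: 1/v = 1/f − 1/u = 1/(788.0) − 1/(1100) = 0.001269 − 0.0009091 = 0.0003599, so v = 2780 mm.
The image is real, inverted and enlarged, on the far side of the lens.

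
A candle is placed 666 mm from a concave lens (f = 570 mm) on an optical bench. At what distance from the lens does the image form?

For a concave lens, f = -570 mm.
Thin-lens equation: 1/s_i = 1/f − 1/s_o = 1/(-570.0) − 1/(666) = -0.001754 − 0.001502 = -0.003256, so s_i = -307 mm.
The image is virtual, upright and reduced, on the same side as the object.

307 mm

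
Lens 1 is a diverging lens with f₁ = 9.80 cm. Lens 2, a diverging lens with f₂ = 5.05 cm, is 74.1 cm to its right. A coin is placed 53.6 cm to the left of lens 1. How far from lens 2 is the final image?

4.76 cm

Lens 1 is diverging, so f₁ = −9.80 cm.
Lens 1: 1/d_i1 = 1/f₁ − 1/d_o1 = 1/(-9.80) − 1/(53.6) = -0.1207, so d_i1 = -8.285 cm.
The intermediate image is 8.285 cm to the left of lens 1 (virtual), which is 74.1 − (-8.285) = 82.38 cm to the left of lens 2, so d_o2 = +82.38 cm.
Lens 2 is diverging, so f₂ = −5.05 cm.
Lens 2: 1/d_i2 = 1/f₂ − 1/d_o2 = 1/(-5.05) − 1/(82.38) = -0.2102, so d_i2 = -4.76 cm.
The final image is virtual, 4.76 cm to the left of lens 2 (overall magnification ≈ 0.0089).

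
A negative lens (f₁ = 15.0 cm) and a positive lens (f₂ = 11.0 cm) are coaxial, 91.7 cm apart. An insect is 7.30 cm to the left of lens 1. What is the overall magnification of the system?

f₁ = −15.0 cm (diverging).
Lens 1: 1/d_i1 = 1/(-15.0) − 1/(7.30) = -0.2037, so d_i1 = -4.910 cm; m₁ = −d_i1/d_o1 = +0.6726.
d_o2 = 91.7 − (-4.910) = 96.61 cm.
Lens 2: 1/d_i2 = 1/(11.0) − 1/(96.61) = 0.08056, so d_i2 = 12.41 cm; m₂ = −d_i2/d_o2 = -0.1285.
m = m₁·m₂ = (+0.6726)(-0.1285) = -0.0864.

m = -0.0864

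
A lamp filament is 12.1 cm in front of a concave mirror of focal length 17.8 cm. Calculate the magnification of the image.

1/d_i = 1/f − 1/d_o = 1/(17.80) − 1/(12.1) = -0.02646, so d_i = -37.79 cm.
m = −d_i/d_o = −(-37.79)/(12.1) = +3.12.
The image is virtual, upright and enlarged, behind the mirror.

m = +3.12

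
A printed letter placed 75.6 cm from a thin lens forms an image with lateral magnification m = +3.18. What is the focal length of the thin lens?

m = −d_i/d_o ⇒ d_i = −m·d_o = −(+3.18)·(75.6) = -240.4 cm.
1/f = 1/d_o + 1/d_i = 1/(75.6) + 1/(-240.4) = 0.009068, so f = 110 cm.
Since f is positive, the thin lens is converging.

f = 110 cm (converging)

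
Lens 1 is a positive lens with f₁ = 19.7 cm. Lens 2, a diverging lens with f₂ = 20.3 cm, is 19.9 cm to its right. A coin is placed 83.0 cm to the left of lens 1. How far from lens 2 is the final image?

Lens 1: 1/d_i1 = 1/f₁ − 1/d_o1 = 1/(19.7) − 1/(83.0) = 0.03871, so d_i1 = 25.83 cm.
The intermediate image is 25.83 cm to the right of lens 1, which lies 5.930 cm to the right of lens 2 — a virtual object — so d_o2 = −5.930 cm.
Lens 2 is diverging, so f₂ = −20.3 cm.
Lens 2: 1/d_i2 = 1/f₂ − 1/d_o2 = 1/(-20.3) − 1/(-5.930) = 0.1194, so d_i2 = 8.38 cm.
The final image is real, 8.38 cm to the right of lens 2 (overall magnification ≈ -0.44).

8.38 cm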